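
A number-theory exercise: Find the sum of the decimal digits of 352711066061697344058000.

3+5+2+7+1+1+0+6+6+0+6+1+6+9+7+3+4+4+0+5+8+0+0+0 = 84

84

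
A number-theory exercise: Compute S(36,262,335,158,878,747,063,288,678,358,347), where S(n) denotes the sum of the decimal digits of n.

3+6+2+6+2+3+3+5+1+5+8+8+7+8+7+4+7+0+6+3+2+8+8+6+7+8+3+5+8+3+4+7 = 163

163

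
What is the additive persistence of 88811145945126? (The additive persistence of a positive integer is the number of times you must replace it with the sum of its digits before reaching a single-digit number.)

2

88811145945126 → 63 → 9 (2 steps)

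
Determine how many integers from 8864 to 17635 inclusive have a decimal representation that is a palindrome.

The integers in [8864, 17635] that have a decimal representation that is a palindrome: 8888, 8998, 9009, 9119, 9229, 9339, …, 17471, 17571.
88 qualify.

88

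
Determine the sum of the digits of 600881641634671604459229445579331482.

157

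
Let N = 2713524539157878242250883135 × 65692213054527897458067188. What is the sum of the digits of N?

222

2713524539157878242250883135 × 65692213054527897458067188 = 178257432155048965939160421095570133218561923166074380
Sum of its 54 digits: 222.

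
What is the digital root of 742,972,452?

7+4+2+9+7+2+4+5+2 = 42
4+2 = 6

6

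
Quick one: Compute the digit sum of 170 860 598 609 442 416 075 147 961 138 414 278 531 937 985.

208

1+7+0+8+6+0+5+9+8+6+0+9+4+4+2+4+1+6+0+7+5+1+4+7+9+6+1+1+3+8+4+1+4+2+7+8+5+3+1+9+3+7+9+8+5 = 208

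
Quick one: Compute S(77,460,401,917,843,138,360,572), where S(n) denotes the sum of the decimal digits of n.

96

7+7+4+6+0+4+0+1+9+1+7+8+4+3+1+3+8+3+6+0+5+7+2 = 96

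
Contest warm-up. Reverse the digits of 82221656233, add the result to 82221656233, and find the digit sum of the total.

Reversal of 82221656233 is 33265612228; 82221656233 + 33265612228 = 115487268461.
Digit sum of 115487268461: 1+1+5+4+8+7+2+6+8+4+6+1 = 53.

53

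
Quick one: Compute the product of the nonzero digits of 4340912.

864

4×3×4×9×1×2 = 864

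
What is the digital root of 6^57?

9

The digital root of n equals n mod 9 (or 9 when 9 | n), so we need 6^57 mod 9.
6^57 ≡ 0 (mod 9), so the digital root is 9.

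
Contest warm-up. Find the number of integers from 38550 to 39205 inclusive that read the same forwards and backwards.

7

The integers in [38550, 39205] that read the same forwards and backwards: 38583, 38683, 38783, 38883, 38983, 39093, 39193.
7 qualify.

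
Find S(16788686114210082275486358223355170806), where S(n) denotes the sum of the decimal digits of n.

159

1+6+7+8+8+6+8+6+1+1+4+2+1+0+0+8+2+2+7+5+4+8+6+3+5+8+2+2+3+3+5+5+1+7+0+8+0+6 = 159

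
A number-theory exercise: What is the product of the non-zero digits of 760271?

588

7×6×2×7×1 = 588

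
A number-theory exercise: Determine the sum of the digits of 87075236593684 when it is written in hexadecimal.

87075236593684 in base 16 is 4F31C88BC014.
Digit sum: 4+15+3+1+12+8+8+11+12+0+1+4 = 79.

79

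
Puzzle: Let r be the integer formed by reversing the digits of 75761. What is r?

Reversing 75761 gives 16757.

16757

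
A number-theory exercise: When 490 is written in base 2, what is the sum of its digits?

6

490 in base 2 is 111101010.
Digit sum: 1+1+1+1+0+1+0+1+0 = 6.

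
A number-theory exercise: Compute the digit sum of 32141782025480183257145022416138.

110

3+2+1+4+1+7+8+2+0+2+5+4+8+0+1+8+3+2+5+7+1+4+5+0+2+2+4+1+6+1+3+8 = 110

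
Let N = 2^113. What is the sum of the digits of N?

2^113 = 10384593717069655257060992658440192
Sum of its 35 digits: 158.

158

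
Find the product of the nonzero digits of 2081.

2×8×1 = 16

16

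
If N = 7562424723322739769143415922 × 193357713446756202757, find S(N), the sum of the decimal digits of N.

223

7562424723322739769143415922 × 193357713446756202757 = 1462253152614902875683042426737889681860614096954
Sum of its 49 digits: 223.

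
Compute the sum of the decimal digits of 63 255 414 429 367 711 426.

82

6+3+2+5+5+4+1+4+4+2+9+3+6+7+7+1+1+4+2+6 = 82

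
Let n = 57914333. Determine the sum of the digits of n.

35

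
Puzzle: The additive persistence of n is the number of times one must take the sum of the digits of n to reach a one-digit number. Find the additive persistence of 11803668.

11803668 → 33 → 6 (2 steps)

2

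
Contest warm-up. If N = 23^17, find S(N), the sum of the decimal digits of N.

23^17 = 141050039560662968926103
Sum of its 24 digits: 92.

92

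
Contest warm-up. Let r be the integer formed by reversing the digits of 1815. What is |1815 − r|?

3366

Reverse of 1815 is 5181.
|1815 − 5181| = 3366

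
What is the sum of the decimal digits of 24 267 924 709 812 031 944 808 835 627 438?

2+4+2+6+7+9+2+4+7+0+9+8+1+2+0+3+1+9+4+4+8+0+8+8+3+5+6+2+7+4+3+8 = 146

146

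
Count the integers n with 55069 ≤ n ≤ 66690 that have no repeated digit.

3360

The integers in [55069, 66690] that have no repeated digit: 56012, 56013, 56014, 56017, 56018, 56019, …, 65984, 65987.
3360 qualify.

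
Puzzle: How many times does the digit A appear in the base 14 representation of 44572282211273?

44572282211273 in base 14 is B0144A7B1CA5.
The digit A appears 2 times.

2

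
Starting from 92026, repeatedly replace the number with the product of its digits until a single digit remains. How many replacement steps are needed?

1

92026 → 0 (1 step)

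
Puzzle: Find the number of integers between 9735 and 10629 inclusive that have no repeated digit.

The integers in [9735, 10629] that have no repeated digit: 9735, 9736, 9738, 9740, 9741, 9742, …, 10628, 10629.
261 qualify.

261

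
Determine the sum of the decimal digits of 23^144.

23^144 = 12268977966731242658875761433871093892040062943900874301568310846991971105433891883397253579694312509054891480394490236974009303408960319804148958482899319403038104058430129232939813274969206362241
Sum of its 197 digits: 883.

883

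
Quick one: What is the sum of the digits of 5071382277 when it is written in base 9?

5071382277 in base 9 is 14072626566.
Digit sum: 1+4+0+7+2+6+2+6+5+6+6 = 45.

45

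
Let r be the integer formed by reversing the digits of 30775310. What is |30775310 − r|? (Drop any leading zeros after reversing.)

Reverse of 30775310 is 1357703.
|30775310 − 1357703| = 29417607

29417607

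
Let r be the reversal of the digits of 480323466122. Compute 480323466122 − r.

Reverse of 480323466122 is 221664323084.
480323466122 − 221664323084 = 258659143038

258659143038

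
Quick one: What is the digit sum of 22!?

22! = 1124000727777607680000
Sum of its 22 digits: 72.

72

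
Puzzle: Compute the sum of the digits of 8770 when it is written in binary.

4

8770 in base 2 is 10001001000010.
Digit sum: 1+0+0+0+1+0+0+1+0+0+0+0+1+0 = 4.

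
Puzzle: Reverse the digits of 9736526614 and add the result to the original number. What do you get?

13902782993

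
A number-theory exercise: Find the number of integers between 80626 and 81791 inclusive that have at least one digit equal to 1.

856

The integers in [80626, 81791] that have at least one digit equal to 1: 80631, 80641, 80651, 80661, 80671, 80681, …, 81790, 81791.
856 qualify.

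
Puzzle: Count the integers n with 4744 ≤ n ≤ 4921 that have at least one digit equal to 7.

77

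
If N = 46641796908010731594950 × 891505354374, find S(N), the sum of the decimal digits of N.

153

46641796908010731594950 × 891505354374 = 41581411681116244749950897978811300
Sum of its 35 digits: 153.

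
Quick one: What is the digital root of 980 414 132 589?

9+8+0+4+1+4+1+3+2+5+8+9 = 54
5+4 = 9

9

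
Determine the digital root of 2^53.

5

The digital root of n equals n mod 9 (or 9 when 9 | n), so we need 2^53 mod 9.
2^53 ≡ 5 (mod 9), so the digital root is 5.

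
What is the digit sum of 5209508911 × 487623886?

5209508911 × 487623886 = 2540280979333448146
Sum of its 19 digits: 82.

82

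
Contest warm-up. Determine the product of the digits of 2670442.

0

2×6×7×0×4×4×2 = 0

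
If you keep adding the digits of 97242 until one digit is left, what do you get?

9+7+2+4+2 = 24
2+4 = 6
(Equivalently, 97242 mod 9 = 6.)

6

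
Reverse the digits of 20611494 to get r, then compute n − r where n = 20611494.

Reverse of 20611494 is 49411602.
20611494 − 49411602 = -28800108

-28800108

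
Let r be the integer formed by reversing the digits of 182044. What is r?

440281

Reversing 182044 gives 440281.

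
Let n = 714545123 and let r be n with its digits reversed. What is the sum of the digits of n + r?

28

Reversal of 714545123 is 321545417; 714545123 + 321545417 = 1036090540.
Digit sum of 1036090540: 1+0+3+6+0+9+0+5+4+0 = 28.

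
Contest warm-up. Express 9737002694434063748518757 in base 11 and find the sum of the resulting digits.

9737002694434063748518757 in base 11 is A96848581808522A90693934.
Digit sum: 10+9+6+8+4+8+5+8+1+8+0+8+5+2+2+10+9+0+6+9+3+9+3+4 = 137.

137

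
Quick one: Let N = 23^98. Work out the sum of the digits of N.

565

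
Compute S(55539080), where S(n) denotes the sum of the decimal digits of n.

5+5+5+3+9+0+8+0 = 35

35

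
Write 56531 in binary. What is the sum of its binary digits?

10

56531 in base 2 is 1101110011010011.
Digit sum: 1+1+0+1+1+1+0+0+1+1+0+1+0+0+1+1 = 10.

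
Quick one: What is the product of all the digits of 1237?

1×2×3×7 = 42

42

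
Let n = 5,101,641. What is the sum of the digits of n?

5+1+0+1+6+4+1 = 18

18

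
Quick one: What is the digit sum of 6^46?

6^46 = 623673825204293256669089197883129856
Sum of its 36 digits: 180.

180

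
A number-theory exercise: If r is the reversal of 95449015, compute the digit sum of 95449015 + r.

38

Reversal of 95449015 is 51094459; 95449015 + 51094459 = 146543474.
Digit sum of 146543474: 1+4+6+5+4+3+4+7+4 = 38.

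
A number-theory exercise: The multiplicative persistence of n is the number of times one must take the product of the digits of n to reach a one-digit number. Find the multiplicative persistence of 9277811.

2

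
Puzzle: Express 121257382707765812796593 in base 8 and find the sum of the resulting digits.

81

121257382707765812796593 in base 8 is 31532600721471026704416261.
Digit sum: 3+1+5+3+2+6+0+0+7+2+1+4+7+1+0+2+6+7+0+4+4+1+6+2+6+1 = 81.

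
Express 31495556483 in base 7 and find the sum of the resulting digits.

53

31495556483 in base 7 is 2163326545556.
Digit sum: 2+1+6+3+3+2+6+5+4+5+5+5+6 = 53.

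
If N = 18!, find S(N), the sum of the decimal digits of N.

54

18! = 6402373705728000
Sum of its 16 digits: 54.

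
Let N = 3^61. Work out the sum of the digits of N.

135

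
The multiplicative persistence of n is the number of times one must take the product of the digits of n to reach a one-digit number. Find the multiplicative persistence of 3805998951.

1

3805998951 → 0 (1 step)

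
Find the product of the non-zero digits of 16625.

360

1×6×6×2×5 = 360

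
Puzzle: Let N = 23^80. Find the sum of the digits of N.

23^80 = 8674149068844545725212845877190599102406873944216747217343910487904207607171475103715128399437179286425820801
Sum of its 109 digits: 484.

484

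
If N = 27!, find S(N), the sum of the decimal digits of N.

27! = 10888869450418352160768000000
Sum of its 29 digits: 108.

108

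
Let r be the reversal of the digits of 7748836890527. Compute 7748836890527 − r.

497850502050

Reverse of 7748836890527 is 7250986388477.
7748836890527 − 7250986388477 = 497850502050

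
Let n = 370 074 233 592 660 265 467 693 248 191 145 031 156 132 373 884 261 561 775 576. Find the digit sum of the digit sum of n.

10

First digit sum: 253.
2+5+3 = 10.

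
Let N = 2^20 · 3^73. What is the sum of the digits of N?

2^20 · 3^73 = 70868217243702419244209084693812790427648
Sum of its 41 digits: 180.

180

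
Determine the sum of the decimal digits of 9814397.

9+8+1+4+3+9+7 = 41

41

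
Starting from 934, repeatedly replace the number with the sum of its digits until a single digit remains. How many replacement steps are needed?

2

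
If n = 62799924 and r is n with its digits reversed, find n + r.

105799650

Reverse of 62799924 is 42999726.
62799924 + 42999726 = 105799650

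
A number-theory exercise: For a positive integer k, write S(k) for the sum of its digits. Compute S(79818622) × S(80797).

1333

S(79818622) = 7+9+8+1+8+6+2+2 = 43.
S(80797) = 8+0+7+9+7 = 31.
43 · 31 = 1333.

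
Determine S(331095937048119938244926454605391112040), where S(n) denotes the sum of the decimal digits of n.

155

3+3+1+0+9+5+9+3+7+0+4+8+1+1+9+9+3+8+2+4+4+9+2+6+4+5+4+6+0+5+3+9+1+1+1+2+0+4+0 = 155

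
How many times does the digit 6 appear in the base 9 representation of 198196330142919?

198196330142919 in base 9 is 858671330524533.
The digit 6 appears 1 time.

1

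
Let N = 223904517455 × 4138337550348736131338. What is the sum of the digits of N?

223904517455 × 4138337550348736131338 = 926592472276740530456358393504790
Sum of its 33 digits: 151.

151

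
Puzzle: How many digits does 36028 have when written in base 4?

8

36028 in base 4 is 20302330, which has 8 digits.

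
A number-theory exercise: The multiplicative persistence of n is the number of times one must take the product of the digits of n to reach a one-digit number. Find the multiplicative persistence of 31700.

31700 → 0 (1 step)

1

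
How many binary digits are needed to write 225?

225 in base 2 is 11100001, which has 8 digits.

8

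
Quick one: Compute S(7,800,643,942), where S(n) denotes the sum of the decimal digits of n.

43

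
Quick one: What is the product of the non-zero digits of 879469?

108864

8×7×9×4×6×9 = 108864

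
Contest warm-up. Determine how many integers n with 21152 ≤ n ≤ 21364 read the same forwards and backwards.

2

The integers in [21152, 21364] that read the same forwards and backwards: 21212, 21312.
2 qualify.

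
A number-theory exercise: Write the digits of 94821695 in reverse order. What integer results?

59612849

Reversing 94821695 gives 59612849.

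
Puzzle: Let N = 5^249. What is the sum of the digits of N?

5^249 = 1105429575052088912049453038438451145102848046647844017283034044181579750804790663420352960444452892999750053625107156940415372665194489176787584483463433571159839630126953125
Sum of its 175 digits: 755.

755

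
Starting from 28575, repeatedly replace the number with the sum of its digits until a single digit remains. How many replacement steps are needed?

28575 → 27 → 9 (2 steps)

2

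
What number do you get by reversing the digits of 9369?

Reversing 9369 gives 9639.

9639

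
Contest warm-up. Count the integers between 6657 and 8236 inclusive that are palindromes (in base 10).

17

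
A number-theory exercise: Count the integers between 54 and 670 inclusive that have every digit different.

450

The integers in [54, 670] that have every digit different: 54, 56, 57, 58, 59, 60, …, 659, 670.
450 qualify.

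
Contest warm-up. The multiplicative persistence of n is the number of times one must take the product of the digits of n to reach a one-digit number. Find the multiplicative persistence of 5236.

5236 → 180 → 0 (2 steps)

2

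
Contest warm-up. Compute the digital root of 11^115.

The digital root of n equals n mod 9 (or 9 when 9 | n), so we need 11^115 mod 9.
11^115 ≡ 2 (mod 9), so the digital root is 2.

2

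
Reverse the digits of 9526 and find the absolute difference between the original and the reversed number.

3267

Reverse of 9526 is 6259.
|9526 − 6259| = 3267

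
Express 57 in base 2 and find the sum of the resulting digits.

4

57 in base 2 is 111001.
Digit sum: 1+1+1+0+0+1 = 4.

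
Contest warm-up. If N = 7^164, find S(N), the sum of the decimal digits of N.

7^164 = 3945286644626550630858717985746264080026751644458455916464504975630931364915053228398031941487628933218072924433889392982611734440563298401
Sum of its 139 digits: 634.

634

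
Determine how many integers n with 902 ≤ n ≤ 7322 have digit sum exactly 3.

The integers in [902, 7322] that have digit sum exactly 3: 1002, 1011, 1020, 1101, 1110, 1200, 2001, 2010, 2100, 3000.
10 qualify.

10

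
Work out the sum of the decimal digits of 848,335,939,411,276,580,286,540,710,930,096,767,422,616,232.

194

8+4+8+3+3+5+9+3+9+4+1+1+2+7+6+5+8+0+2+8+6+5+4+0+7+1+0+9+3+0+0+9+6+7+6+7+4+2+2+6+1+6+2+3+2 = 194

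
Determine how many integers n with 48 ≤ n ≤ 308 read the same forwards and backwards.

The integers in [48, 308] that read the same forwards and backwards: 55, 66, 77, 88, 99, 101, …, 292, 303.
26 qualify.

26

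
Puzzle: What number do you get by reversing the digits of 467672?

Reversing 467672 gives 276764.

276764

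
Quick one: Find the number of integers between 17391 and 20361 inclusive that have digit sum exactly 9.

27

The integers in [17391, 20361] that have digit sum exactly 9: 18000, 20007, 20016, 20025, 20034, 20043, …, 20331, 20340.
27 qualify.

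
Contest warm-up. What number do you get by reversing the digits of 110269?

962011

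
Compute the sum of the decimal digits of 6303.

6+3+0+3 = 12

12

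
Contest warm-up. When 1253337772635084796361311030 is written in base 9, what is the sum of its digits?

1253337772635084796361311030 in base 9 is 23487531330372015067032261477.
Digit sum: 2+3+4+8+7+5+3+1+3+3+0+3+7+2+0+1+5+0+6+7+0+3+2+2+6+1+4+7+7 = 102.

102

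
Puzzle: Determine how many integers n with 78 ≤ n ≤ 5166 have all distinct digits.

The integers in [78, 5166] that have all distinct digits: 78, 79, 80, 81, 82, 83, …, 5163, 5164.
2772 qualify.

2772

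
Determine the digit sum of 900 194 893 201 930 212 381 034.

9+0+0+1+9+4+8+9+3+2+0+1+9+3+0+2+1+2+3+8+1+0+3+4 = 82

82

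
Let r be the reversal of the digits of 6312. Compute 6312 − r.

4176

Reverse of 6312 is 2136.
6312 − 2136 = 4176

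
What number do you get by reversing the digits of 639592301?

Reversing 639592301 gives 103295936.

103295936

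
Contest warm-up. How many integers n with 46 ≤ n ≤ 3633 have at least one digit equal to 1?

1736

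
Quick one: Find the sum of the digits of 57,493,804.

5+7+4+9+3+8+0+4 = 40

40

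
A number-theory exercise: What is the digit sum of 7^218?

832

7^218 = 17036199732716516435604150035499303369543905376372645552843821520365466514648424538308894169264558219481834875287897870079560846802179141437300455448402596336434323635444629340595790449
Sum of its 185 digits: 832.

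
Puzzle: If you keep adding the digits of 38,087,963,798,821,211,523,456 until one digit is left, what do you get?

9

3+8+0+8+7+9+6+3+7+9+8+8+2+1+2+1+1+5+2+3+4+5+6 = 108
1+0+8 = 9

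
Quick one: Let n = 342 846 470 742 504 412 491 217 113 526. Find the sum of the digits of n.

109

3+4+2+8+4+6+4+7+0+7+4+2+5+0+4+4+1+2+4+9+1+2+1+7+1+1+3+5+2+6 = 109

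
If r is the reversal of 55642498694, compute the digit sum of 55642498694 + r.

Reversal of 55642498694 is 49689424655; 55642498694 + 49689424655 = 105331923349.
Digit sum of 105331923349: 1+0+5+3+3+1+9+2+3+3+4+9 = 43.

43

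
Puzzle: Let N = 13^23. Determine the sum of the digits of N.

106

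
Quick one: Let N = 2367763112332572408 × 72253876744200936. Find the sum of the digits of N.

2367763112332572408 × 72253876744200936 = 171080064077943281952826937321373888
Sum of its 36 digits: 162.

162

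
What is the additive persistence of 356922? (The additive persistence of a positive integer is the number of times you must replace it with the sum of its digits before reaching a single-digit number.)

356922 → 27 → 9 (2 steps)

2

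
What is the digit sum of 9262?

9+2+6+2 = 19

19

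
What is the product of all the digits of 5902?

5×9×0×2 = 0

0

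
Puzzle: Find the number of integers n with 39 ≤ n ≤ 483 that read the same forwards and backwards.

44

The integers in [39, 483] that read the same forwards and backwards: 44, 55, 66, 77, 88, 99, …, 464, 474.
44 qualify.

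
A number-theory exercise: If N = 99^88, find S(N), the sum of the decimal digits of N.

792

99^88 = 41294967113388846862799854538691617968752357209343777782657514166985700076424987472478122770530747238801087245466136620792550517990555186110294214867126284223076111559302271201
Sum of its 176 digits: 792.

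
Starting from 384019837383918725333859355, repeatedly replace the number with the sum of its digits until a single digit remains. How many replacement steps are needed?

384019837383918725333859355 → 133 → 7 (2 steps)

2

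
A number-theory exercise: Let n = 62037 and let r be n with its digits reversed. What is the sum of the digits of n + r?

Reversal of 62037 is 73026; 62037 + 73026 = 135063.
Digit sum of 135063: 1+3+5+0+6+3 = 18.

18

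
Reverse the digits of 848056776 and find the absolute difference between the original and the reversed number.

170405928

Reverse of 848056776 is 677650848.
|848056776 − 677650848| = 170405928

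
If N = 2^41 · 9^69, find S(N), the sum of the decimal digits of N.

2^41 · 9^69 = 1530956931961774400316427361800108886376571344288234317341856689487396500144128
Sum of its 79 digits: 342.

342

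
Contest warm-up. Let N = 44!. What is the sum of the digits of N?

44! = 2658271574788448768043625811014615890319638528000000000
Sum of its 55 digits: 216.

216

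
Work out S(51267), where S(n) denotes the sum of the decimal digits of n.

21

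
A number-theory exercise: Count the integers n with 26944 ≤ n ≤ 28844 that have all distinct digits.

The integers in [26944, 28844] that have all distinct digits: 26945, 26947, 26948, 26950, 26951, 26953, …, 28795, 28796.
651 qualify.

651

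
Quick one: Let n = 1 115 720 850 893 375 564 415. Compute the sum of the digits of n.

90

1+1+1+5+7+2+0+8+5+0+8+9+3+3+7+5+5+6+4+4+1+5 = 90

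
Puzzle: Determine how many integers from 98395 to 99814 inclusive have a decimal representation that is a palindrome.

14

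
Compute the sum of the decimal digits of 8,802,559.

37

8+8+0+2+5+5+9 = 37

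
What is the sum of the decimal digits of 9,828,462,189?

9+8+2+8+4+6+2+1+8+9 = 57

57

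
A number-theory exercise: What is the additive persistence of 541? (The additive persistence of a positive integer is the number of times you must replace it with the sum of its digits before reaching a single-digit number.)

2

541 → 10 → 1 (2 steps)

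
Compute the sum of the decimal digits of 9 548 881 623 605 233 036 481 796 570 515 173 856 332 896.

9+5+4+8+8+8+1+6+2+3+6+0+5+2+3+3+0+3+6+4+8+1+7+9+6+5+7+0+5+1+5+1+7+3+8+5+6+3+3+2+8+9+6 = 201

201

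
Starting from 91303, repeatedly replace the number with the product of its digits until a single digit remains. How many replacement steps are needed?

1

91303 → 0 (1 step)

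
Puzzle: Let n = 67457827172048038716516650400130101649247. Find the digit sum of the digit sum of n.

First digit sum: 158.
1+5+8 = 14.

14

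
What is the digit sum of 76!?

76! = 1885494701666050254987932260861146558230394535379329335672487982961844043495537923117729972224000000000000000000
Sum of its 112 digits: 441.

441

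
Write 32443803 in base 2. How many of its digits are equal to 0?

32443803 in base 2 is 1111011110000110110011011.
The digit 0 appears 9 times.

9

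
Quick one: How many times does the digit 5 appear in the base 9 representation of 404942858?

404942858 in base 9 is 1035866148.
The digit 5 appears 1 time.

1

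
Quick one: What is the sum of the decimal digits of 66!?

351

66! = 544344939077443064003729240247842752644293064388798874532860126869671081148416000000000000000
Sum of its 93 digits: 351.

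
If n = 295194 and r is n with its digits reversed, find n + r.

Reverse of 295194 is 491592.
295194 + 491592 = 786786

786786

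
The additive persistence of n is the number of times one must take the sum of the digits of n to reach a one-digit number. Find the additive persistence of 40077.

40077 → 18 → 9 (2 steps)

2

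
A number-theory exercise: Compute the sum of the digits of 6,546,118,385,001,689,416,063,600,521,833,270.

128

6+5+4+6+1+1+8+3+8+5+0+0+1+6+8+9+4+1+6+0+6+3+6+0+0+5+2+1+8+3+3+2+7+0 = 128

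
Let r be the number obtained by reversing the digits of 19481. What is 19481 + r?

37972

Reverse of 19481 is 18491.
19481 + 18491 = 37972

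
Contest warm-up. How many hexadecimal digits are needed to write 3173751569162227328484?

3173751569162227328484 in base 16 is AC0CA69CE58526A5E4, which has 18 digits.

18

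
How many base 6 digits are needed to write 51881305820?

14

51881305820 in base 6 is 35500044234352, which has 14 digits.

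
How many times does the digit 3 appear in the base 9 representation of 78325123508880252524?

3

78325123508880252524 in base 9 is 638748074357844435648.
The digit 3 appears 3 times.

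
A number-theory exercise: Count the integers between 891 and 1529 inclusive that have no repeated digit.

317

The integers in [891, 1529] that have no repeated digit: 891, 892, 893, 894, 895, 896, …, 1528, 1529.
317 qualify.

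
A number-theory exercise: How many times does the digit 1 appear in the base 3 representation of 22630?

6

22630 in base 3 is 1011001011.
The digit 1 appears 6 times.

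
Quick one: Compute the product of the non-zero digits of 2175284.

4480

2×1×7×5×2×8×4 = 4480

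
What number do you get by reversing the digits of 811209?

902118

Reversing 811209 gives 902118.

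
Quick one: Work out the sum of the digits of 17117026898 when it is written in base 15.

17117026898 in base 15 is 6A2AE1A18.
Digit sum: 6+10+2+10+14+1+10+1+8 = 62.

62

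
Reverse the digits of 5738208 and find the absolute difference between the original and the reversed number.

Reverse of 5738208 is 8028375.
|5738208 − 8028375| = 2290167

2290167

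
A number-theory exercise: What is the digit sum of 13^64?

301

13^64 = 196053476430761073330659760423566015424403280004115787589590963842248961
Sum of its 72 digits: 301.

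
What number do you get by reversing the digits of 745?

Reversing 745 gives 547.

547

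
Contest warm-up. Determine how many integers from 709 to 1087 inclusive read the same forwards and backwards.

30

The integers in [709, 1087] that read the same forwards and backwards: 717, 727, 737, 747, 757, 767, …, 999, 1001.
30 qualify.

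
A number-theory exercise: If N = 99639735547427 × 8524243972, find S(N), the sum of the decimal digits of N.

99639735547427 × 8524243972 = 849353415111828724860044
Sum of its 24 digits: 98.

98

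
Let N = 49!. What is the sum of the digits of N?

225

49! = 608281864034267560872252163321295376887552831379210240000000000
Sum of its 63 digits: 225.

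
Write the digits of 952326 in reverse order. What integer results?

623259

Reversing 952326 gives 623259.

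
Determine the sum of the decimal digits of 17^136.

766

17^136 = 219307410755550810697748495645377719362497525354588400839033585242328447342565939778373603252353262744057415239487771399669160116861077867308467008209433049944841086081
Sum of its 168 digits: 766.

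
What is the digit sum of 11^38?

11^38 = 3740434344477351388916475705363381856681
Sum of its 40 digits: 184.

184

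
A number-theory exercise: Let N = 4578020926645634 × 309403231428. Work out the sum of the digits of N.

4578020926645634 × 309403231428 = 1416454468249166108247785352
Sum of its 28 digits: 123.

123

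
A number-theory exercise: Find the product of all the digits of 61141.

24

6×1×1×4×1 = 24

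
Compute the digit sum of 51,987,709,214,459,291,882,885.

122

5+1+9+8+7+7+0+9+2+1+4+4+5+9+2+9+1+8+8+2+8+8+5 = 122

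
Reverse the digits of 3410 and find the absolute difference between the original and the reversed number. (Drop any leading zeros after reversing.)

3267

Reverse of 3410 is 143.
|3410 − 143| = 3267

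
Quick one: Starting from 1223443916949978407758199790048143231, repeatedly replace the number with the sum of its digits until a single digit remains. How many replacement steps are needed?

1223443916949978407758199790048143231 → 173 → 11 → 2 (3 steps)

3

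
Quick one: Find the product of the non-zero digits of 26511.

60

2×6×5×1×1 = 60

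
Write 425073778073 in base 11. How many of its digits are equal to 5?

1

425073778073 in base 11 is 15430007AA3A.
The digit 5 appears 1 time.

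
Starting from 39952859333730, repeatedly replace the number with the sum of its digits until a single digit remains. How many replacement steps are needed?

39952859333730 → 69 → 15 → 6 (3 steps)

3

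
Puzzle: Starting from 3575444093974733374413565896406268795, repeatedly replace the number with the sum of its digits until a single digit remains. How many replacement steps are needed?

3575444093974733374413565896406268795 → 185 → 14 → 5 (3 steps)

3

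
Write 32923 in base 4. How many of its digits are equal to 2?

3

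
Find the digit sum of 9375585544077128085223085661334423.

145

9+3+7+5+5+8+5+5+4+4+0+7+7+1+2+8+0+8+5+2+2+3+0+8+5+6+6+1+3+3+4+4+2+3 = 145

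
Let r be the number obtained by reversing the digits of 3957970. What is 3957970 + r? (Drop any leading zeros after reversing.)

4755563

Reverse of 3957970 is 797593.
3957970 + 797593 = 4755563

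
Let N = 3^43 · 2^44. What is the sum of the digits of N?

153

3^43 · 2^44 = 5774757640780493117306381461880832
Sum of its 34 digits: 153.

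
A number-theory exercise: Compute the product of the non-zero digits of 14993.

972

1×4×9×9×3 = 972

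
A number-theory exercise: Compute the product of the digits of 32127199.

3×2×1×2×7×1×9×9 = 6804

6804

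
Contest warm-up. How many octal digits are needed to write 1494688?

1494688 in base 8 is 5547240, which has 7 digits.

7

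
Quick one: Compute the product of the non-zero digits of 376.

126

3×7×6 = 126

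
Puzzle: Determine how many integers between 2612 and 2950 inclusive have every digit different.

The integers in [2612, 2950] that have every digit different: 2613, 2614, 2615, 2617, 2618, 2619, …, 2948, 2950.
189 qualify.

189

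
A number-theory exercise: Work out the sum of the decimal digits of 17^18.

91

17^18 = 14063084452067724991009
Sum of its 23 digits: 91.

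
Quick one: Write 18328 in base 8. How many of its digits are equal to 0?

18328 in base 8 is 43630.
The digit 0 appears 1 time.

1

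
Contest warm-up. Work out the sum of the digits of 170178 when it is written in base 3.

170178 in base 3 is 22122102220.
Digit sum: 2+2+1+2+2+1+0+2+2+2+0 = 16.

16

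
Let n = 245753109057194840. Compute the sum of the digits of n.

2+4+5+7+5+3+1+0+9+0+5+7+1+9+4+8+4+0 = 74

74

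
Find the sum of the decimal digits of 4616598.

39

4+6+1+6+5+9+8 = 39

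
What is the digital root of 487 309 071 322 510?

4+8+7+3+0+9+0+7+1+3+2+2+5+1+0 = 52
5+2 = 7

7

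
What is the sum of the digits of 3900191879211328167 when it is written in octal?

3900191879211328167 in base 8 is 330402075463420221247.
Digit sum: 3+3+0+4+0+2+0+7+5+4+6+3+4+2+0+2+2+1+2+4+7 = 61.

61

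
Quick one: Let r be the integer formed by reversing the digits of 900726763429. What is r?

924367627009

Reversing 900726763429 gives 924367627009.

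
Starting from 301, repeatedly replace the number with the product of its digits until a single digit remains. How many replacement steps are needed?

1

301 → 0 (1 step)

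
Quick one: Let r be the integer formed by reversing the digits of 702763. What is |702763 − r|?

335556

Reverse of 702763 is 367207.
|702763 − 367207| = 335556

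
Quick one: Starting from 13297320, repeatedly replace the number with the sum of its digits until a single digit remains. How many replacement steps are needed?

13297320 → 27 → 9 (2 steps)

2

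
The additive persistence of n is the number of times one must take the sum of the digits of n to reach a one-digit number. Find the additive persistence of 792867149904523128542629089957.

2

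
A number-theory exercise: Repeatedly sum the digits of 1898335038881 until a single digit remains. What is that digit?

1+8+9+8+3+3+5+0+3+8+8+8+1 = 65
6+5 = 11
1+1 = 2

2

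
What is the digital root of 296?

2+9+6 = 17
1+7 = 8
(Equivalently, 296 mod 9 = 8.)

8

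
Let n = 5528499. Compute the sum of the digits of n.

5+5+2+8+4+9+9 = 42

42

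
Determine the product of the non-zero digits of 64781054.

26880

6×4×7×8×1×5×4 = 26880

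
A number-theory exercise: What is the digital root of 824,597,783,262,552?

3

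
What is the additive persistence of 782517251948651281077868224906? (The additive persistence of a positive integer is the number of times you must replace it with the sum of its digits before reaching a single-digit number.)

2

782517251948651281077868224906 → 141 → 6 (2 steps)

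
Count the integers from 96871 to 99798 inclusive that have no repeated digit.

677

The integers in [96871, 99798] that have no repeated digit: 96871, 96872, 96873, 96874, 96875, 97012, …, 98764, 98765.
677 qualify.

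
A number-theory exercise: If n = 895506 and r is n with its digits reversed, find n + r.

Reverse of 895506 is 605598.
895506 + 605598 = 1501104

1501104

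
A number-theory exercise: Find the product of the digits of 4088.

4×0×8×8 = 0

0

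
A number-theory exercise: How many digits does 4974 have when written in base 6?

4974 in base 6 is 35010, which has 5 digits.

5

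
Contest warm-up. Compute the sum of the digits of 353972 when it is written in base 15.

353972 in base 15 is 6ED32.
Digit sum: 6+14+13+3+2 = 38.

38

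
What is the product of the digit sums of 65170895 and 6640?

S(65170895) = 6+5+1+7+0+8+9+5 = 41.
S(6640) = 6+6+4+0 = 16.
41 · 16 = 656.

656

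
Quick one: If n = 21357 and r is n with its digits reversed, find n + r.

Reverse of 21357 is 75312.
21357 + 75312 = 96669

96669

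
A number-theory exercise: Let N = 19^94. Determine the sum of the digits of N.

568

19^94 = 1595285763662327514781942118440972367783779826227710302594458246708175810260159788969621288692440784479538530820039954521
Sum of its 121 digits: 568.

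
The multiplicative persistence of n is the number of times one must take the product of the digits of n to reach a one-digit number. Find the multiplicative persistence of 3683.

3

3683 → 432 → 24 → 8 (3 steps)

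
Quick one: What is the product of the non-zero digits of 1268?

96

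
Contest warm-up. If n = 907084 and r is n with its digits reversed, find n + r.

Reverse of 907084 is 480709.
907084 + 480709 = 1387793

1387793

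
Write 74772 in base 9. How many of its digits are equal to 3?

74772 in base 9 is 123510.
The digit 3 appears 1 time.

1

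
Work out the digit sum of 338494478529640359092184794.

3+3+8+4+9+4+4+7+8+5+2+9+6+4+0+3+5+9+0+9+2+1+8+4+7+9+4 = 137

137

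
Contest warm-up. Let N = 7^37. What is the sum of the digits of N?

7^37 = 18562115921017574302453163671207
Sum of its 32 digits: 115.

115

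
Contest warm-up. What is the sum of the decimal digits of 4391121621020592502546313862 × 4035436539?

171

4391121621020592502546313862 × 4035436539 = 17720092636659409456204845498477003618
Sum of its 38 digits: 171.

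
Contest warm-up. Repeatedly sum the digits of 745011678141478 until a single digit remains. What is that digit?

7+4+5+0+1+1+6+7+8+1+4+1+4+7+8 = 64
6+4 = 10
1+0 = 1

1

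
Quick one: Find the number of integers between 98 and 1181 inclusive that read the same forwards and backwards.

93

The integers in [98, 1181] that read the same forwards and backwards: 99, 101, 111, 121, 131, 141, …, 1001, 1111.
93 qualify.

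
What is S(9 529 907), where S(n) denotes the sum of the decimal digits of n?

41

9+5+2+9+9+0+7 = 41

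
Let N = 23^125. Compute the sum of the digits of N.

749

23^125 = 164429411410369030597209522318800524489738240286394468993169920234693112395740694404729343463316583153498492045834781640546460894811050131886751583720245249098026646757943
Sum of its 171 digits: 749.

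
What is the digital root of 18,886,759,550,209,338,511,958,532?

9

1+8+8+8+6+7+5+9+5+5+0+2+0+9+3+3+8+5+1+1+9+5+8+5+3+2 = 126
1+2+6 = 9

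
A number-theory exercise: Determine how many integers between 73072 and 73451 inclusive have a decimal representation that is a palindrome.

The integers in [73072, 73451] that have a decimal representation that is a palindrome: 73137, 73237, 73337, 73437.
4 qualify.

4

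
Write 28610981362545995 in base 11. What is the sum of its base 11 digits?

95

28610981362545995 in base 11 is 6938382067458AA6.
Digit sum: 6+9+3+8+3+8+2+0+6+7+4+5+8+10+10+6 = 95.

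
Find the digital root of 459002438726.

5

4+5+9+0+0+2+4+3+8+7+2+6 = 50
5+0 = 5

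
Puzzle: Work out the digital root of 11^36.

1

The digital root of n equals n mod 9 (or 9 when 9 | n), so we need 11^36 mod 9.
11^36 ≡ 1 (mod 9), so the digital root is 1.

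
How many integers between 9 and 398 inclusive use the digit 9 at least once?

75

The integers in [9, 398] that use the digit 9 at least once: 9, 19, 29, 39, 49, 59, …, 397, 398.
75 qualify.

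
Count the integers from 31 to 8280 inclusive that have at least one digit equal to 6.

The integers in [31, 8280] that have at least one digit equal to 6: 36, 46, 56, 60, 61, 62, …, 8269, 8276.
2949 qualify.

2949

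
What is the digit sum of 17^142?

17^142 = 5293547759323449826222842458286504232174920030575626991851831057104084618394052008450337556282301291859815200304787606815740929492782330436530966694878756693924047909315077089
Sum of its 175 digits: 775.

775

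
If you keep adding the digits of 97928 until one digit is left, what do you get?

8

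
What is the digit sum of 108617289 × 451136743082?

75

108617289 × 451136743082 = 49001250001856344698
Sum of its 20 digits: 75.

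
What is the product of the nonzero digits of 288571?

2×8×8×5×7×1 = 4480

4480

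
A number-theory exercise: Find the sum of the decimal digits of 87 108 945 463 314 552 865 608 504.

8+7+1+0+8+9+4+5+4+6+3+3+1+4+5+5+2+8+6+5+6+0+8+5+0+4 = 117

117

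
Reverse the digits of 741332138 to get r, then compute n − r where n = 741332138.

-89901009

Reverse of 741332138 is 831233147.
741332138 − 831233147 = -89901009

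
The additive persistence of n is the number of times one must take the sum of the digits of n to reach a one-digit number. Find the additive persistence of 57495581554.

57495581554 → 58 → 13 → 4 (3 steps)

3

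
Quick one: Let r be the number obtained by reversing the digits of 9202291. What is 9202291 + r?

Reverse of 9202291 is 1922029.
9202291 + 1922029 = 11124320

11124320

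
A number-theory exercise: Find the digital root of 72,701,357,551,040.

7+2+7+0+1+3+5+7+5+5+1+0+4+0 = 47
4+7 = 11
1+1 = 2
(Equivalently, 72,701,357,551,040 mod 9 = 2.)

2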